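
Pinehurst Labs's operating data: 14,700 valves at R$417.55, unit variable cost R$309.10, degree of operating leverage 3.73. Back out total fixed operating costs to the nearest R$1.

R$1,166,812

Total contribution margin = 14,700 × R$108.45 = R$1,594,215.00.
Since DOL = CM ÷ EBIT, EBIT = R$1,594,215.00 ÷ 3.73 = R$427,403.49.
And FC = contribution − EBIT = R$1,594,215.00 − R$427,403.49 = R$1,166,812.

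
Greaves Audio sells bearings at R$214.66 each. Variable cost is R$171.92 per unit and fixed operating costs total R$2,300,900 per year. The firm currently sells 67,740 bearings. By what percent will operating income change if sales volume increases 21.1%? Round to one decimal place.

Contribution at this volume is 67,740 × R$42.74 = R$2,895,207.60.
Subtracting fixed costs: EBIT = R$2,895,207.60 − R$2,300,900 = R$594,307.60.
DOL = contribution ÷ EBIT = R$2,895,207.60 ÷ R$594,307.60 = 4.8716.
%ΔEBIT = DOL × %ΔSales = 4.8716 × +21.1% = +102.8%.

+102.8%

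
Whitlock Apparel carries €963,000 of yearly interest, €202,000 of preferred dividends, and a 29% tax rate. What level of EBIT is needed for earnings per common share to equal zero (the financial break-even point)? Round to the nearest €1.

€1,247,507

Grossing the preferred dividend up to pre-tax terms: €202,000 / (1 − 0.29) = €284,507.04.
Financial break-even EBIT = interest + D_p ÷ (1 − t) = €963,000 + €284,507.04 = €1,247,507.04.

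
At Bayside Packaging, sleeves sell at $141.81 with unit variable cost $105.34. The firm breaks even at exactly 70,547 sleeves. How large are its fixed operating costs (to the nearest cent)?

$2,572,849.09

Each unit contributes $141.81 − $105.34 = $36.47.
Fixed costs = break-even units × CM = 70,547 × $36.47 = $2,572,849.09.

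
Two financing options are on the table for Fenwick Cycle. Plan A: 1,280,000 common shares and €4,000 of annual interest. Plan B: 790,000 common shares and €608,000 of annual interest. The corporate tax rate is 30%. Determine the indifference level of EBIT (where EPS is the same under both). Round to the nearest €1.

€1,581,796

At indifference, (EBIT − 4,000)(1 − t)/1,280,000 = (EBIT − 608,000)(1 − t)/790,000.
Cancelling (1 − t) and cross-multiplying: 790,000·(EBIT − 4,000) = 1,280,000·(EBIT − 608,000).
Solving, EBIT = (608,000·1,280,000 − 4,000·790,000) / (1,280,000 − 790,000) = 775,080,000,000 / 490,000 = 1,581,795.92.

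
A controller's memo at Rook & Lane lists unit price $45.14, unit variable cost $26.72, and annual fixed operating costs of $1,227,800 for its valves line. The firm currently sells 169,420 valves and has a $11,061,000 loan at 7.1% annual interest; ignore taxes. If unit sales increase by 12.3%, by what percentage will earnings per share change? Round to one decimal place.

+34.7%

Total contribution margin = 169,420 × $18.42 = $3,120,716.40.
Subtracting fixed costs: EBIT = $3,120,716.40 − $1,227,800 = $1,892,916.40.
Interest = $785,331.00, so EBIT − I = $1,107,585.40.
DCL = total CM / (EBIT − I) = $3,120,716.40 / $1,107,585.40 = 2.8176.
EPS therefore changes by 2.8176 × (+12.3%) = +34.7%.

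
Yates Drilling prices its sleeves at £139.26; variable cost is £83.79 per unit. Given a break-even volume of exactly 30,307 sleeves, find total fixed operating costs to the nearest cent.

Unit CM = price − variable cost = £139.26 − £83.79 = £55.47.
Fixed costs = break-even units × CM = 30,307 × £55.47 = £1,681,129.29.

£1,681,129.29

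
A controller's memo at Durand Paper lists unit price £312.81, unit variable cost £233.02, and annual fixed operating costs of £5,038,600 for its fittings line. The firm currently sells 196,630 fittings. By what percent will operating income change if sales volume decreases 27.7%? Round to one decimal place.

At 196,630 units, contribution = 196,630 × £79.79 = £15,689,107.70.
Subtracting fixed costs: EBIT = £15,689,107.70 − £5,038,600 = £10,650,507.70.
Degree of operating leverage = £15,689,107.70 / £10,650,507.70 = 1.4731.
%ΔEBIT = DOL × %ΔSales = 1.4731 × -27.7% = -40.8%.

-40.8%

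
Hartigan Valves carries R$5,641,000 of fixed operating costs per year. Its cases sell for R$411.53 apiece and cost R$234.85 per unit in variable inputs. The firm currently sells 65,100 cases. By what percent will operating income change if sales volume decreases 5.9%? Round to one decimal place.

At 65,100 units, contribution = 65,100 × R$176.68 = R$11,501,868.00.
Operating income = contribution − fixed costs = R$11,501,868.00 − R$5,641,000 = R$5,860,868.00.
DOL = contribution ÷ EBIT = R$11,501,868.00 ÷ R$5,860,868.00 = 1.9625.
Operating income changes by 1.9625 × -5.9% = -11.6%.

-11.6%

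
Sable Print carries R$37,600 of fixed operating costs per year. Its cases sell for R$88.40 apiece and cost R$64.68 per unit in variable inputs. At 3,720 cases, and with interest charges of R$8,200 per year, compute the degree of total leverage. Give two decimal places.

2.08

Contribution at this volume is 3,720 × R$23.72 = R$88,238.40.
EBIT = R$88,238.40 − R$37,600 = R$50,638.40. Interest = R$8,200.00, so EBIT − I = R$42,438.40.
DCL = contribution ÷ (EBIT − I) = R$88,238.40 ÷ R$42,438.40 = 2.0792.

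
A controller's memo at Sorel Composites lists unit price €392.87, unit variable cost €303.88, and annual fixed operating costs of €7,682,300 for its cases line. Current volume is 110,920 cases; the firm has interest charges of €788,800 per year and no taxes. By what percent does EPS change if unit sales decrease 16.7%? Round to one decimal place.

At 110,920 units, contribution = 110,920 × €88.99 = €9,870,770.80.
Subtracting fixed costs: EBIT = €9,870,770.80 − €7,682,300 = €2,188,470.80.
After interest of €788,800.00, pre-tax earnings = €1,399,670.80.
Degree of combined leverage = contribution ÷ (EBIT − I) = €9,870,770.80 ÷ €1,399,670.80 = 7.0522.
%ΔEPS = DCL × %ΔSales = 7.0522 × -16.7% = -117.8%.

-117.8%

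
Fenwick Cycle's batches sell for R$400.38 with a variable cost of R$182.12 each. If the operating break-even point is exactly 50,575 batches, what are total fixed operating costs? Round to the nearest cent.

Each unit contributes R$400.38 − R$182.12 = R$218.26.
Since BE = FC / CM, FC = 50,575 × R$218.26 = R$11,038,499.50.

R$11,038,499.50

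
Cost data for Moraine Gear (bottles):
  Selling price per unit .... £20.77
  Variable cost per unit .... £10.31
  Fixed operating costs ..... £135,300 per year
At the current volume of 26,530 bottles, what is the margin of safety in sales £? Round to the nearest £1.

£282,368

Each unit contributes £20.77 − £10.31 = £10.46. Break-even units = £135,300 ÷ £10.46 = 12,934.99; break-even revenue = 12,934.99 × £20.77 = £268,659.75.
Current sales = 26,530 × £20.77 = £551,028.10.
Margin of safety = £551,028.10 − £268,659.75 = £282,368.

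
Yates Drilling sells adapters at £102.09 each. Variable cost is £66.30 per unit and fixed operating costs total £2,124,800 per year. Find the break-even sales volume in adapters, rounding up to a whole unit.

59,369 adapters

Each unit contributes £102.09 − £66.30 = £35.79.
Break-even Q = £2,124,800 / £35.79 = 59,368.54 → 59,369 adapters.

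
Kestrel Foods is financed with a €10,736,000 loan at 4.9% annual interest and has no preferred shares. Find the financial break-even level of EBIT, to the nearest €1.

Annual interest = 4.9% × €10,736,000 = €526,064.00.
With no preferred dividends, EPS = 0 when EBIT exactly covers interest, so the financial break-even EBIT is €526,064.00.

€526,064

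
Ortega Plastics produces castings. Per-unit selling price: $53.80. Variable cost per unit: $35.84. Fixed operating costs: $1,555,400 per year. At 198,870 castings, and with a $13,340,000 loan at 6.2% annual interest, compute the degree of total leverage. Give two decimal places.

Contribution at this volume is 198,870 × $17.96 = $3,571,705.20.
Operating income = contribution − fixed costs = $3,571,705.20 − $1,555,400 = $2,016,305.20. Interest = $827,080.00, so EBIT − I = $1,189,225.20.
Degree of total leverage = total CM / (EBIT − interest) = $3,571,705.20 / $1,189,225.20 = 3.0034.

3.00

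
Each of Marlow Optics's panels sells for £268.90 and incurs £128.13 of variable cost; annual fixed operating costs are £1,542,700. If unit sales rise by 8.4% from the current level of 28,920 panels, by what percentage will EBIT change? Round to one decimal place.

+13.5%

At 28,920 units, contribution = 28,920 × £140.77 = £4,071,068.40.
Subtracting fixed costs: EBIT = £4,071,068.40 − £1,542,700 = £2,528,368.40.
Degree of operating leverage = £4,071,068.40 / £2,528,368.40 = 1.6102.
%ΔEBIT = DOL × %ΔSales = 1.6102 × +8.4% = +13.5%.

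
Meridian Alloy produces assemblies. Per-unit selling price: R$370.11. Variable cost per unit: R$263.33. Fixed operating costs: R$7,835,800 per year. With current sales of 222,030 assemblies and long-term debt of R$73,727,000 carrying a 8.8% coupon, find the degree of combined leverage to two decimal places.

2.53

Total contribution margin = 222,030 × R$106.78 = R$23,708,363.40.
Operating income = contribution − fixed costs = R$23,708,363.40 − R$7,835,800 = R$15,872,563.40. Interest = R$6,487,976.00.
DOL = R$23,708,363.40 ÷ R$15,872,563.40 = 1.4937; DFL = R$15,872,563.40 ÷ R$9,384,587.40 = 1.6913.
DCL = DOL × DFL = 1.4937 × 1.6913 = 2.5263.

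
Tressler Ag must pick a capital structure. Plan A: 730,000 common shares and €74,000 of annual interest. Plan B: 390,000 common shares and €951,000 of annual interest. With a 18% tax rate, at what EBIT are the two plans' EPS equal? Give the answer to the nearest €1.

€1,956,971

At indifference, (EBIT − 74,000)(1 − t)/730,000 = (EBIT − 951,000)(1 − t)/390,000.
Cancelling (1 − t) and cross-multiplying: 390,000·(EBIT − 74,000) = 730,000·(EBIT − 951,000).
EBIT × (730,000 − 390,000) = 951,000 × 730,000 − 74,000 × 390,000 = 665,370,000,000, so EBIT = 665,370,000,000 ÷ 340,000 = 1,956,970.59.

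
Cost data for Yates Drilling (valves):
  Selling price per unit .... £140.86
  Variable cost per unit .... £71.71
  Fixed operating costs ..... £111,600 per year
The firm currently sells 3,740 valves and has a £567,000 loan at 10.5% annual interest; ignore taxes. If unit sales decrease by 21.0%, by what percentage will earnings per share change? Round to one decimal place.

-62.1%

At 3,740 units, contribution = 3,740 × £69.15 = £258,621.00.
Operating income = contribution − fixed costs = £258,621.00 − £111,600 = £147,021.00.
Interest = £59,535.00, so EBIT − I = £87,486.00.
DCL = total CM / (EBIT − I) = £258,621.00 / £87,486.00 = 2.9561.
EPS therefore changes by 2.9561 × (-21.0%) = -62.1%.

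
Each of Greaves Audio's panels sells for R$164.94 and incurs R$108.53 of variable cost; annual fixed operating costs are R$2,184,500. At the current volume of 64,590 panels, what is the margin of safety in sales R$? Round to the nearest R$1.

Each unit contributes R$164.94 − R$108.53 = R$56.41. Break-even units = R$2,184,500 ÷ R$56.41 = 38,725.40; break-even revenue = 38,725.40 × R$164.94 = R$6,387,368.02.
Current sales = 64,590 × R$164.94 = R$10,653,474.60.
Margin of safety = R$10,653,474.60 − R$6,387,368.02 = R$4,266,107.

R$4,266,107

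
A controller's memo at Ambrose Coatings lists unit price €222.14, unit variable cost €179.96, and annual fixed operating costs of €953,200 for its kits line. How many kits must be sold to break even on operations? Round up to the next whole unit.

22,599 kits

Unit CM = price − variable cost = €222.14 − €179.96 = €42.18.
Units to break even: €953,200 ÷ €42.18 = 22,598.39, rounded up to 22,599.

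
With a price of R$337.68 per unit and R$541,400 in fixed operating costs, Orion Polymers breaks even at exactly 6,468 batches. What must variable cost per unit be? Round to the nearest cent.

At break-even, FC = Q × (P − VC), so P − VC = R$541,400 ÷ 6,468 = R$83.7044.
Variable cost per unit = R$337.68 − R$83.7044 = R$253.98.

R$253.98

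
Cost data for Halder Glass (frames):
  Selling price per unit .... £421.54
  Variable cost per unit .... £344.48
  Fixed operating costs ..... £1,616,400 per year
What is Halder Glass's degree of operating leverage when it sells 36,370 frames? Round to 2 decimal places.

2.36

Total contribution margin = 36,370 × £77.06 = £2,802,672.20.
EBIT = £2,802,672.20 − £1,616,400 = £1,186,272.20.
So DOL = total CM / EBIT = £2,802,672.20 / £1,186,272.20 = 2.3626.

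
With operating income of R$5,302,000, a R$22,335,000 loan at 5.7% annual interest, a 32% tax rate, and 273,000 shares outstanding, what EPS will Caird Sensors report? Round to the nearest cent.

R$10.04

Interest = R$1,273,095.00, so EBT = R$5,302,000 − R$1,273,095.00 = R$4,028,905.00.
After tax at 32%: net income = R$4,028,905.00 × 0.68 = R$2,739,655.40.
EPS = R$2,739,655.40 ÷ 273,000 = R$10.04.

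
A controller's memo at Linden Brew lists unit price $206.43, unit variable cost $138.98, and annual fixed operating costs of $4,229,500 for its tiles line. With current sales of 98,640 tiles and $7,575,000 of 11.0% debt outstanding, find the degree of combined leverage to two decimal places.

Contribution at this volume is 98,640 × $67.45 = $6,653,268.00.
EBIT = $6,653,268.00 − $4,229,500 = $2,423,768.00. Interest = $833,250.00.
DOL = $6,653,268.00 ÷ $2,423,768.00 = 2.7450; DFL = $2,423,768.00 ÷ $1,590,518.00 = 1.5239.
DCL = DOL × DFL = 2.7450 × 1.5239 = 4.1831.

4.18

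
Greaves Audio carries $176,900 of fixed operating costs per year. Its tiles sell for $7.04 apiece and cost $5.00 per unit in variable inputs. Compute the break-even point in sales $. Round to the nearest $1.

Contribution margin per unit = $7.04 − $5.00 = $2.04, a CM ratio of $2.04 ÷ $7.04 = 0.2898.
Break-even sales = FC ÷ CM ratio = $176,900 × $7.04 / $2.04 = $610,478.

$610,478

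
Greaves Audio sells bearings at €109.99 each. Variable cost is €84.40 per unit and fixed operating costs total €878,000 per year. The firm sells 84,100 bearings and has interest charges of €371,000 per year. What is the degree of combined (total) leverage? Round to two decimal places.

At 84,100 units, contribution = 84,100 × €25.59 = €2,152,119.00.
Operating income = contribution − fixed costs = €2,152,119.00 − €878,000 = €1,274,119.00. Interest = €371,000.00, so EBIT − I = €903,119.00.
DCL = contribution ÷ (EBIT − I) = €2,152,119.00 ÷ €903,119.00 = 2.3830.

2.38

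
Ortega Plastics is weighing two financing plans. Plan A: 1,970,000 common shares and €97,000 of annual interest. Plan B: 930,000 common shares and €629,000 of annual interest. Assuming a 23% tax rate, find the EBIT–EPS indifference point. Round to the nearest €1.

€1,104,731

Set EPS_A = EPS_B: (EBIT − €97,000)(1 − 0.23) ÷ 1,970,000 = (EBIT − €629,000)(1 − 0.23) ÷ 930,000.
The (1 − t) factor cancels: (EBIT − 97,000) × 930,000 = (EBIT − 629,000) × 1,970,000.
EBIT × (1,970,000 − 930,000) = 629,000 × 1,970,000 − 97,000 × 930,000 = 1,148,920,000,000, so EBIT = 1,148,920,000,000 ÷ 1,040,000 = 1,104,730.77.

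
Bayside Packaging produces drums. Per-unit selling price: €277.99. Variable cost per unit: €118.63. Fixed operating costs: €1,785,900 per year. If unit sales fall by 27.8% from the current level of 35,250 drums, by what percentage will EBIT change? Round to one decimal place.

-40.8%

Total contribution margin = 35,250 × €159.36 = €5,617,440.00.
Operating income = contribution − fixed costs = €5,617,440.00 − €1,785,900 = €3,831,540.00.
So DOL = total CM / EBIT = €5,617,440.00 / €3,831,540.00 = 1.4661.
Operating income changes by 1.4661 × -27.8% = -40.8%.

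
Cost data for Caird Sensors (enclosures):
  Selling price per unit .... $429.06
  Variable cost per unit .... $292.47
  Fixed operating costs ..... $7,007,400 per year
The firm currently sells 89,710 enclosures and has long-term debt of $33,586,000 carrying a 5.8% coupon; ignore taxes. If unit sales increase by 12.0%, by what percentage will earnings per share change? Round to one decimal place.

+44.6%

Total contribution margin = 89,710 × $136.59 = $12,253,488.90.
Subtracting fixed costs: EBIT = $12,253,488.90 − $7,007,400 = $5,246,088.90.
Interest = $1,947,988.00, so EBIT − I = $3,298,100.90.
DCL = total CM / (EBIT − I) = $12,253,488.90 / $3,298,100.90 = 3.7153.
%ΔEPS = DCL × %ΔSales = 3.7153 × +12.0% = +44.6%.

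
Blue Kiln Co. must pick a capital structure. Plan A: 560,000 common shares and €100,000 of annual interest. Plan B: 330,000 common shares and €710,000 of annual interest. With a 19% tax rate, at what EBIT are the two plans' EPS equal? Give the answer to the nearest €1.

Set EPS_A = EPS_B: (EBIT − €100,000)(1 − 0.19) ÷ 560,000 = (EBIT − €710,000)(1 − 0.19) ÷ 330,000.
Cancelling (1 − t) and cross-multiplying: 330,000·(EBIT − 100,000) = 560,000·(EBIT − 710,000).
EBIT × (560,000 − 330,000) = 710,000 × 560,000 − 100,000 × 330,000 = 364,600,000,000, so EBIT = 364,600,000,000 ÷ 230,000 = 1,585,217.39.

€1,585,217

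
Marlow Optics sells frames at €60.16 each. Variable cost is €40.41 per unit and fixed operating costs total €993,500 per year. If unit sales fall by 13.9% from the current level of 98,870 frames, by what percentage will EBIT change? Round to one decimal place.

At 98,870 units, contribution = 98,870 × €19.75 = €1,952,682.50.
Subtracting fixed costs: EBIT = €1,952,682.50 − €993,500 = €959,182.50.
Degree of operating leverage = €1,952,682.50 / €959,182.50 = 2.0358.
Operating income changes by 2.0358 × -13.9% = -28.3%.

-28.3%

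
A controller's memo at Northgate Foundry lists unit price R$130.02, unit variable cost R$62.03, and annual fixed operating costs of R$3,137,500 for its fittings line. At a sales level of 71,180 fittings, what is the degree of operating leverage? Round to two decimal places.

At 71,180 units, contribution = 71,180 × R$67.99 = R$4,839,528.20.
Subtracting fixed costs: EBIT = R$4,839,528.20 − R$3,137,500 = R$1,702,028.20.
So DOL = total CM / EBIT = R$4,839,528.20 / R$1,702,028.20 = 2.8434.

2.84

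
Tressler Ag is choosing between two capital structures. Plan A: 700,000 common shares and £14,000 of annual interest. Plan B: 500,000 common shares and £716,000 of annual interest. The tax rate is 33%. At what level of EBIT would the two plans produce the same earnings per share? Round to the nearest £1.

At indifference, (EBIT − 14,000)(1 − t)/700,000 = (EBIT − 716,000)(1 − t)/500,000.
Cancelling (1 − t) and cross-multiplying: 500,000·(EBIT − 14,000) = 700,000·(EBIT − 716,000).
Solving, EBIT = (716,000·700,000 − 14,000·500,000) / (700,000 − 500,000) = 494,200,000,000 / 200,000 = 2,471,000.00.

£2,471,000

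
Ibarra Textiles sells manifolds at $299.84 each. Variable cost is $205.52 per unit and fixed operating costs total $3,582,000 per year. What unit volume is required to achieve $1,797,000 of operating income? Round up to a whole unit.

Contribution margin per unit = $299.84 − $205.52 = $94.32.
Required volume = (fixed costs + target profit) ÷ CM = ($3,582,000 + $1,797,000) ÷ $94.32 = 57,029.26, so 57,030 manifolds.

57,030 manifolds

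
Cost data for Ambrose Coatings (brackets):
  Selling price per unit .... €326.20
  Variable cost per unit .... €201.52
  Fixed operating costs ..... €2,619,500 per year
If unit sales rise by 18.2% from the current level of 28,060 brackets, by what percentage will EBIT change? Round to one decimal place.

+72.4%

Contribution at this volume is 28,060 × €124.68 = €3,498,520.80.
Subtracting fixed costs: EBIT = €3,498,520.80 − €2,619,500 = €879,020.80.
So DOL = total CM / EBIT = €3,498,520.80 / €879,020.80 = 3.9800.
So EBIT moves 3.9800 × (+18.2%) = +72.4%.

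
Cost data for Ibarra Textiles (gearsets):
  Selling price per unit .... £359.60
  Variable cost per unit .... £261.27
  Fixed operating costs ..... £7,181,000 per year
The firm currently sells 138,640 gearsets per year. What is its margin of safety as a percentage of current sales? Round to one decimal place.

47.3%

Contribution margin per unit = £359.60 − £261.27 = £98.33. Break-even units = £7,181,000 ÷ £98.33 = 73,029.59; break-even revenue = 73,029.59 × £359.60 = £26,261,442.08.
Current sales = 138,640 × £359.60 = £49,854,944.00.
Margin of safety = (£49,854,944.00 − £26,261,442.08) ÷ £49,854,944.00 = 47.3%.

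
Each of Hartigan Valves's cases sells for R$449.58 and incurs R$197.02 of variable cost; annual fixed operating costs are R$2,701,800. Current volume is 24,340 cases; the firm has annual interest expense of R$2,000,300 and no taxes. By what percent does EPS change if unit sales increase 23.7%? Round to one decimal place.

+100.8%

Contribution at this volume is 24,340 × R$252.56 = R$6,147,310.40.
Subtracting fixed costs: EBIT = R$6,147,310.40 − R$2,701,800 = R$3,445,510.40.
Interest = R$2,000,300.00, so EBIT − I = R$1,445,210.40.
Degree of combined leverage = contribution ÷ (EBIT − I) = R$6,147,310.40 ÷ R$1,445,210.40 = 4.2536.
%ΔEPS = DCL × %ΔSales = 4.2536 × +23.7% = +100.8%.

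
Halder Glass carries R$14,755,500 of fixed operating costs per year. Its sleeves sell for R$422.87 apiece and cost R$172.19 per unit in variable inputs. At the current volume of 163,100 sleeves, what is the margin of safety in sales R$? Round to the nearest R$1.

Each unit contributes R$422.87 − R$172.19 = R$250.68. Break-even units = R$14,755,500 ÷ R$250.68 = 58,861.90; break-even revenue = 58,861.90 × R$422.87 = R$24,890,929.81.
Current sales = 163,100 × R$422.87 = R$68,970,097.00.
Margin of safety = R$68,970,097.00 − R$24,890,929.81 = R$44,079,167.

R$44,079,167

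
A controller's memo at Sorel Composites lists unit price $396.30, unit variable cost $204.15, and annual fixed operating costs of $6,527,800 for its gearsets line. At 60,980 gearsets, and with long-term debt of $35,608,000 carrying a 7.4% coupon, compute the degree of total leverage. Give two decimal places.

Contribution at this volume is 60,980 × $192.15 = $11,717,307.00.
Subtracting fixed costs: EBIT = $11,717,307.00 − $6,527,800 = $5,189,507.00. Interest = $2,634,992.00.
DOL = $11,717,307.00 ÷ $5,189,507.00 = 2.2579; DFL = $5,189,507.00 ÷ $2,554,515.00 = 2.0315.
Combined leverage = 2.2579 × 2.0315 = 4.5869.

4.59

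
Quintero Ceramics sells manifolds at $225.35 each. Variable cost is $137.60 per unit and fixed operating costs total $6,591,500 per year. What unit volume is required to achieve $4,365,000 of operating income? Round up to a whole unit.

124,861 manifolds

Unit CM = price − variable cost = $225.35 − $137.60 = $87.75.
Need Q such that Q × $87.75 − $6,591,500 = $4,365,000, i.e. Q = $10,956,500 / $87.75 = 124,860.40 → 124,861.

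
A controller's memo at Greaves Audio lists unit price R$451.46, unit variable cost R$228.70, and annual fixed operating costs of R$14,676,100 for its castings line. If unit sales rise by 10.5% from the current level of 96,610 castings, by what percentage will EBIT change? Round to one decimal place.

+33.0%

Total contribution margin = 96,610 × R$222.76 = R$21,520,843.60.
Subtracting fixed costs: EBIT = R$21,520,843.60 − R$14,676,100 = R$6,844,743.60.
Degree of operating leverage = R$21,520,843.60 / R$6,844,743.60 = 3.1441.
So EBIT moves 3.1441 × (+10.5%) = +33.0%.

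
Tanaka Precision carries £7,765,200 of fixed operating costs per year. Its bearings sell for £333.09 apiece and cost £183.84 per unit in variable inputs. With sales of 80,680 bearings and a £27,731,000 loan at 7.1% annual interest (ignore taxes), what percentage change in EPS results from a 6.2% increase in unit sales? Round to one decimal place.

At 80,680 units, contribution = 80,680 × £149.25 = £12,041,490.00.
Subtracting fixed costs: EBIT = £12,041,490.00 − £7,765,200 = £4,276,290.00.
After interest of £1,968,901.00, pre-tax earnings = £2,307,389.00.
DCL = total CM / (EBIT − I) = £12,041,490.00 / £2,307,389.00 = 5.2187.
%ΔEPS = DCL × %ΔSales = 5.2187 × +6.2% = +32.4%.

+32.4%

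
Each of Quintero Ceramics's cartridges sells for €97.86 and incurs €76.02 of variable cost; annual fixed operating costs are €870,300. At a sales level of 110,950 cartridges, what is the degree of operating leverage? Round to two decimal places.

Contribution at this volume is 110,950 × €21.84 = €2,423,148.00.
Operating income = contribution − fixed costs = €2,423,148.00 − €870,300 = €1,552,848.00.
So DOL = total CM / EBIT = €2,423,148.00 / €1,552,848.00 = 1.5605.

1.56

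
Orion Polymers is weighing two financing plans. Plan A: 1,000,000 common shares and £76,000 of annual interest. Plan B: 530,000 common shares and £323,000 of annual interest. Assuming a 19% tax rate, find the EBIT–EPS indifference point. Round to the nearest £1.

At indifference, (EBIT − 76,000)(1 − t)/1,000,000 = (EBIT − 323,000)(1 − t)/530,000.
The (1 − t) factor cancels: (EBIT − 76,000) × 530,000 = (EBIT − 323,000) × 1,000,000.
EBIT × (1,000,000 − 530,000) = 323,000 × 1,000,000 − 76,000 × 530,000 = 282,720,000,000, so EBIT = 282,720,000,000 ÷ 470,000 = 601,531.91.

£601,532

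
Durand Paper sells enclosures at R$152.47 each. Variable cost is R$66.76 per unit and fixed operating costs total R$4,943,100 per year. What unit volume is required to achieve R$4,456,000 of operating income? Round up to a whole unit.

109,662 enclosures

Contribution margin per unit = R$152.47 − R$66.76 = R$85.71.
Need Q such that Q × R$85.71 − R$4,943,100 = R$4,456,000, i.e. Q = R$9,399,100 / R$85.71 = 109,661.65 → 109,662.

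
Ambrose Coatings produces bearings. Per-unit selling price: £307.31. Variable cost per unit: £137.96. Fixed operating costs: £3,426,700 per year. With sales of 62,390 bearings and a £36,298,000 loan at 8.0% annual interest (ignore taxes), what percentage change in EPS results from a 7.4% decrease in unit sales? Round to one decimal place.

Total contribution margin = 62,390 × £169.35 = £10,565,746.50.
EBIT = £10,565,746.50 − £3,426,700 = £7,139,046.50.
Interest = £2,903,840.00, so EBIT − I = £4,235,206.50.
DCL = total CM / (EBIT − I) = £10,565,746.50 / £4,235,206.50 = 2.4947.
%ΔEPS = DCL × %ΔSales = 2.4947 × -7.4% = -18.5%.

-18.5%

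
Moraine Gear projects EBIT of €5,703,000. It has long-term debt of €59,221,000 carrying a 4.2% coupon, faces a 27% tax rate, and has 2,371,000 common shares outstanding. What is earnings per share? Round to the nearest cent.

Interest = €2,487,282.00, so EBT = €5,703,000 − €2,487,282.00 = €3,215,718.00.
Net income = €3,215,718.00 × (1 − 0.27) = €2,347,474.14.
Per share: €2,347,474.14 / 2,371,000 shares = €0.99.

€0.99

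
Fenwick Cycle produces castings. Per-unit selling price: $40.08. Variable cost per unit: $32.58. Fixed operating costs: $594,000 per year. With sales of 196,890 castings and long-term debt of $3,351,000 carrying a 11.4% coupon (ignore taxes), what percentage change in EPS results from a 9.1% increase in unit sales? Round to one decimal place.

+26.8%

Contribution at this volume is 196,890 × $7.50 = $1,476,675.00.
Operating income = contribution − fixed costs = $1,476,675.00 − $594,000 = $882,675.00.
Interest = $382,014.00, so EBIT − I = $500,661.00.
Degree of combined leverage = contribution ÷ (EBIT − I) = $1,476,675.00 ÷ $500,661.00 = 2.9495.
%ΔEPS = DCL × %ΔSales = 2.9495 × +9.1% = +26.8%.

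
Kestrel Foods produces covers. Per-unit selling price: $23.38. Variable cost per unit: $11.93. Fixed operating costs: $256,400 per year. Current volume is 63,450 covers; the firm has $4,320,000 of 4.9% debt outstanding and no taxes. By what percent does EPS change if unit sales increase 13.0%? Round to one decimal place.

Total contribution margin = 63,450 × $11.45 = $726,502.50.
EBIT = $726,502.50 − $256,400 = $470,102.50.
After interest of $211,680.00, pre-tax earnings = $258,422.50.
DCL = total CM / (EBIT − I) = $726,502.50 / $258,422.50 = 2.8113.
EPS therefore changes by 2.8113 × (+13.0%) = +36.5%.

+36.5%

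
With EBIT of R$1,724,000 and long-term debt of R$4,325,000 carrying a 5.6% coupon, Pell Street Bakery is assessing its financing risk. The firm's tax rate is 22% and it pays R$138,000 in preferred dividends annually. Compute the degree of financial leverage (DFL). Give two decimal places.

1.32

Interest = R$242,200.00.
Preferred dividends grossed up pre-tax: R$138,000 / (1 − 0.22) = R$176,923.08.
DFL = EBIT ÷ [EBIT − I − D_p/(1−t)] = R$1,724,000 ÷ [R$1,724,000 − R$242,200.00 − R$176,923.08] = R$1,724,000 ÷ R$1,304,876.92 = 1.3212.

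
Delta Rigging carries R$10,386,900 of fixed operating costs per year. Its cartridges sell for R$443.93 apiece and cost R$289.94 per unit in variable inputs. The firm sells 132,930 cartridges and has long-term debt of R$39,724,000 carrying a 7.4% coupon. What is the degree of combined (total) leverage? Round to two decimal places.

Total contribution margin = 132,930 × R$153.99 = R$20,469,890.70.
Subtracting fixed costs: EBIT = R$20,469,890.70 − R$10,386,900 = R$10,082,990.70. Interest = R$2,939,576.00, so EBIT − I = R$7,143,414.70.
Degree of total leverage = total CM / (EBIT − interest) = R$20,469,890.70 / R$7,143,414.70 = 2.8656.

2.87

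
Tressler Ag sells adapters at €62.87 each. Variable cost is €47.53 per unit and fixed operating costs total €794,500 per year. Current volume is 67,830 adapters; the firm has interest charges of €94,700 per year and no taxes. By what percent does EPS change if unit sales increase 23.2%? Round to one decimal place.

+159.5%

Contribution at this volume is 67,830 × €15.34 = €1,040,512.20.
EBIT = €1,040,512.20 − €794,500 = €246,012.20.
Interest = €94,700.00, so EBIT − I = €151,312.20.
Degree of combined leverage = contribution ÷ (EBIT − I) = €1,040,512.20 ÷ €151,312.20 = 6.8766.
EPS therefore changes by 6.8766 × (+23.2%) = +159.5%.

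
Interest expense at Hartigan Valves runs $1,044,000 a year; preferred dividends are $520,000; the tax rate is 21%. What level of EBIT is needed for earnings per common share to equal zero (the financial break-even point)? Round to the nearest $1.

$1,702,228

Preferred dividends are paid after tax, so their pre-tax equivalent is $520,000 ÷ (1 − 0.21) = $658,227.85.
EPS = 0 when EBIT covers interest plus the pre-tax preferred burden: $1,044,000 + $658,227.85 = $1,702,227.85.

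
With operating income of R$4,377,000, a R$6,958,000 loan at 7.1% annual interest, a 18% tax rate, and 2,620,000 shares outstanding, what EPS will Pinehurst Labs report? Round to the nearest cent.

Interest = R$494,018.00, so EBT = R$4,377,000 − R$494,018.00 = R$3,882,982.00.
After tax at 18%: net income = R$3,882,982.00 × 0.82 = R$3,184,045.24.
Per share: R$3,184,045.24 / 2,620,000 shares = R$1.22.

R$1.22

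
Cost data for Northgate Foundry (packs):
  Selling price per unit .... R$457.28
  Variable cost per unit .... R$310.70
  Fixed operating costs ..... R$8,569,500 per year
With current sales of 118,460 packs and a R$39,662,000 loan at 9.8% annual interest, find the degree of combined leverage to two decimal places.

Total contribution margin = 118,460 × R$146.58 = R$17,363,866.80.
EBIT = R$17,363,866.80 − R$8,569,500 = R$8,794,366.80. Interest = R$3,886,876.00, so EBIT − I = R$4,907,490.80.
Degree of total leverage = total CM / (EBIT − interest) = R$17,363,866.80 / R$4,907,490.80 = 3.5382.

3.54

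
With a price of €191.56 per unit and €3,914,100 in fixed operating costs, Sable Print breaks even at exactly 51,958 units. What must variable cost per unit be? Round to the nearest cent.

€116.23

At break-even, FC = Q × (P − VC), so P − VC = €3,914,100 ÷ 51,958 = €75.3320.
Hence VC = price − CM = €191.56 − €75.3320 = €116.23.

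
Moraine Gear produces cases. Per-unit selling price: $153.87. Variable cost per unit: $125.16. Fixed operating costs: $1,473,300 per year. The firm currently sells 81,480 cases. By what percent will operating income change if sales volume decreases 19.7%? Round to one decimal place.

-53.2%

Contribution at this volume is 81,480 × $28.71 = $2,339,290.80.
EBIT = $2,339,290.80 − $1,473,300 = $865,990.80.
So DOL = total CM / EBIT = $2,339,290.80 / $865,990.80 = 2.7013.
So EBIT moves 2.7013 × (-19.7%) = -53.2%.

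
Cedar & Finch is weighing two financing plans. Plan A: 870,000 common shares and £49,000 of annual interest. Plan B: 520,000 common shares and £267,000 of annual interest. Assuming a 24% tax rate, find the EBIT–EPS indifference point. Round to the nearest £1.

£590,886

Set EPS_A = EPS_B: (EBIT − £49,000)(1 − 0.24) ÷ 870,000 = (EBIT − £267,000)(1 − 0.24) ÷ 520,000.
The (1 − t) factor cancels: (EBIT − 49,000) × 520,000 = (EBIT − 267,000) × 870,000.
Solving, EBIT = (267,000·870,000 − 49,000·520,000) / (870,000 − 520,000) = 206,810,000,000 / 350,000 = 590,885.71.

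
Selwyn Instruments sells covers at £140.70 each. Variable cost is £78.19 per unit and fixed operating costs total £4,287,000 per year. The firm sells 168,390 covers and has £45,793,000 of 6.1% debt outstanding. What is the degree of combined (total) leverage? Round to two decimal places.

3.05

At 168,390 units, contribution = 168,390 × £62.51 = £10,526,058.90.
EBIT = £10,526,058.90 − £4,287,000 = £6,239,058.90. Interest = £2,793,373.00, so EBIT − I = £3,445,685.90.
DCL = contribution ÷ (EBIT − I) = £10,526,058.90 ÷ £3,445,685.90 = 3.0549.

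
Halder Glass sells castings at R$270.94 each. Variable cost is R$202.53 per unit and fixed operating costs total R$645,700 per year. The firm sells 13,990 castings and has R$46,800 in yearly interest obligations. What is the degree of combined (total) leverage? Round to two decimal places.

3.62

Total contribution margin = 13,990 × R$68.41 = R$957,055.90.
Operating income = contribution − fixed costs = R$957,055.90 − R$645,700 = R$311,355.90. Interest = R$46,800.00.
DOL = R$957,055.90 ÷ R$311,355.90 = 3.0738; DFL = R$311,355.90 ÷ R$264,555.90 = 1.1769.
DCL = DOL × DFL = 3.0738 × 1.1769 = 3.6176.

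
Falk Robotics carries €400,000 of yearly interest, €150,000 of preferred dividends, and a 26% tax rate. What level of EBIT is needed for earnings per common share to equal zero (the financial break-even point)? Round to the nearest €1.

Preferred dividends are paid after tax, so their pre-tax equivalent is €150,000 ÷ (1 − 0.26) = €202,702.70.
Financial break-even EBIT = interest + D_p ÷ (1 − t) = €400,000 + €202,702.70 = €602,702.70.

€602,703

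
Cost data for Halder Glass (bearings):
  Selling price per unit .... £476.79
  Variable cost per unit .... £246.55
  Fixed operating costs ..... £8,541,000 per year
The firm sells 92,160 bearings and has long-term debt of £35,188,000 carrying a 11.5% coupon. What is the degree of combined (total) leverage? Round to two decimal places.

Contribution at this volume is 92,160 × £230.24 = £21,218,918.40.
Operating income = contribution − fixed costs = £21,218,918.40 − £8,541,000 = £12,677,918.40. Interest = £4,046,620.00.
DOL = £21,218,918.40 ÷ £12,677,918.40 = 1.6737; DFL = £12,677,918.40 ÷ £8,631,298.40 = 1.4688.
Combined leverage = 1.6737 × 1.4688 = 2.4583.

2.46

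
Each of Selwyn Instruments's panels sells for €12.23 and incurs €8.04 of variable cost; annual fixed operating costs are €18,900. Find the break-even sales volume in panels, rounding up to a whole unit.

4,511 panels

Each unit contributes €12.23 − €8.04 = €4.19.
Break-even Q = €18,900 / €4.19 = 4,510.74 → 4,511 panels.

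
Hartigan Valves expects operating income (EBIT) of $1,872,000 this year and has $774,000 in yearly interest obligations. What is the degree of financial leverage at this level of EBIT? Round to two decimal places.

Interest = $774,000.00.
DFL = EBIT ÷ (EBIT − I) = $1,872,000 ÷ ($1,872,000 − $774,000.00) = $1,872,000 ÷ $1,098,000.00 = 1.7049.

1.70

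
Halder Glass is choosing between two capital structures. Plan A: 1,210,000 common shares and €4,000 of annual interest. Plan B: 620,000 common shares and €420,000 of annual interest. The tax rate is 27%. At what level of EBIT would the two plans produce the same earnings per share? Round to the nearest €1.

At indifference, (EBIT − 4,000)(1 − t)/1,210,000 = (EBIT − 420,000)(1 − t)/620,000.
The (1 − t) factor cancels: (EBIT − 4,000) × 620,000 = (EBIT − 420,000) × 1,210,000.
EBIT × (1,210,000 − 620,000) = 420,000 × 1,210,000 − 4,000 × 620,000 = 505,720,000,000, so EBIT = 505,720,000,000 ÷ 590,000 = 857,152.54.

€857,153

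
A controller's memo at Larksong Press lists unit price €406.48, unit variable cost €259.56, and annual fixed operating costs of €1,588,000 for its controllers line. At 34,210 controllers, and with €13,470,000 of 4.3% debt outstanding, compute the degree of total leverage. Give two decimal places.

1.76

At 34,210 units, contribution = 34,210 × €146.92 = €5,026,133.20.
EBIT = €5,026,133.20 − €1,588,000 = €3,438,133.20. Interest = €579,210.00, so EBIT − I = €2,858,923.20.
Degree of total leverage = total CM / (EBIT − interest) = €5,026,133.20 / €2,858,923.20 = 1.7581.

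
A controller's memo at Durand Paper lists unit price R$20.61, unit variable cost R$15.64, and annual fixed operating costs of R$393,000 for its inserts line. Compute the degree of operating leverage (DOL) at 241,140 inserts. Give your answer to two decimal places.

At 241,140 units, contribution = 241,140 × R$4.97 = R$1,198,465.80.
EBIT = R$1,198,465.80 − R$393,000 = R$805,465.80.
So DOL = total CM / EBIT = R$1,198,465.80 / R$805,465.80 = 1.4879.

1.49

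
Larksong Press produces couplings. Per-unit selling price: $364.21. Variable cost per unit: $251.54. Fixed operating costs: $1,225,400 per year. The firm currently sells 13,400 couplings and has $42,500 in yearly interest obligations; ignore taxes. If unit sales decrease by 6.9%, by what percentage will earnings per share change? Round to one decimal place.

-43.1%

Total contribution margin = 13,400 × $112.67 = $1,509,778.00.
EBIT = $1,509,778.00 − $1,225,400 = $284,378.00.
Interest = $42,500.00, so EBIT − I = $241,878.00.
Degree of combined leverage = contribution ÷ (EBIT − I) = $1,509,778.00 ÷ $241,878.00 = 6.2419.
%ΔEPS = DCL × %ΔSales = 6.2419 × -6.9% = -43.1%.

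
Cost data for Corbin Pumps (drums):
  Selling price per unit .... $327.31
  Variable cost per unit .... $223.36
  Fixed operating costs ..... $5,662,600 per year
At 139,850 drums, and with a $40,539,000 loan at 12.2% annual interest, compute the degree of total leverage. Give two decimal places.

At 139,850 units, contribution = 139,850 × $103.95 = $14,537,407.50.
EBIT = $14,537,407.50 − $5,662,600 = $8,874,807.50. Interest = $4,945,758.00, so EBIT − I = $3,929,049.50.
DCL = contribution ÷ (EBIT − I) = $14,537,407.50 ÷ $3,929,049.50 = 3.7000.

3.70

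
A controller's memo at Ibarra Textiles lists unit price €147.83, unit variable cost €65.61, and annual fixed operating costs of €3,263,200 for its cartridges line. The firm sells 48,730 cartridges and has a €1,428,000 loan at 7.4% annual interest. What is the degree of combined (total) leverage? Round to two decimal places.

6.28

Contribution at this volume is 48,730 × €82.22 = €4,006,580.60.
Operating income = contribution − fixed costs = €4,006,580.60 − €3,263,200 = €743,380.60. Interest = €105,672.00, so EBIT − I = €637,708.60.
Degree of total leverage = total CM / (EBIT − interest) = €4,006,580.60 / €637,708.60 = 6.2828.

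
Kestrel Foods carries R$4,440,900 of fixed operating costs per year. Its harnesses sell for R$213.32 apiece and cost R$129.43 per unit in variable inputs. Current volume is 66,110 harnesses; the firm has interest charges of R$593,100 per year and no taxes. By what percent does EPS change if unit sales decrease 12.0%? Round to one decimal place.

-130.0%

Total contribution margin = 66,110 × R$83.89 = R$5,545,967.90.
EBIT = R$5,545,967.90 − R$4,440,900 = R$1,105,067.90.
After interest of R$593,100.00, pre-tax earnings = R$511,967.90.
Degree of combined leverage = contribution ÷ (EBIT − I) = R$5,545,967.90 ÷ R$511,967.90 = 10.8326.
EPS therefore changes by 10.8326 × (-12.0%) = -130.0%.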